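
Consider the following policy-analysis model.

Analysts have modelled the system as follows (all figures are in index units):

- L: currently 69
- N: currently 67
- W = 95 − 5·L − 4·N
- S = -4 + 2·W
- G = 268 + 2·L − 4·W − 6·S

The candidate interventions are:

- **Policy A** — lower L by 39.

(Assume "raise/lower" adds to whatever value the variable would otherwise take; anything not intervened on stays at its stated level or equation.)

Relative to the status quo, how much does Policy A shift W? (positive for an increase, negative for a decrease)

Baseline:
  L = 69
  N = 67
  W = 95 − 5·69 − 4·67 = -518
Policy A (L − 39):
  L = 69 − 39 = 30
  N = 67
  W = 95 − 5·30 − 4·67 = -323
Change in W: -323 − (-518) = 195

195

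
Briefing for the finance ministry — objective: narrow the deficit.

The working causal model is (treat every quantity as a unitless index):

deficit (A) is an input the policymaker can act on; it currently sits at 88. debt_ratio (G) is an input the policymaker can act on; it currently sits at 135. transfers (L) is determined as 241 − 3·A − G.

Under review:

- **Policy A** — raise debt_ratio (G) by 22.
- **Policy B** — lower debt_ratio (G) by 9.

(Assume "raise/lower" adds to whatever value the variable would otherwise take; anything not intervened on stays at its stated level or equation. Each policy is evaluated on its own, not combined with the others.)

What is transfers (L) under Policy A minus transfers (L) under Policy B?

Policy A (G + 22):
  A = 88
  G = 135 + 22 = 157
  L = 241 − 3·88 − 157 = -180
Policy B (G − 9):
  A = 88
  G = 135 − 9 = 126
  L = 241 − 3·88 − 126 = -149
L: -180 − (-149) = -31

-31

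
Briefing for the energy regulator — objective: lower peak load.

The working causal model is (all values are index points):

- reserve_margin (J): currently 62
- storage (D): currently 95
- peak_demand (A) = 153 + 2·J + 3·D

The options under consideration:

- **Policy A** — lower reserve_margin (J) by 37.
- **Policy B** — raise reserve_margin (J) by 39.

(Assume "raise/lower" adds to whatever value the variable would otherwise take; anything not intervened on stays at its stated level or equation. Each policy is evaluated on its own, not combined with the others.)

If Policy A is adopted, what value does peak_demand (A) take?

Policy A (J − 37):
  J = 62 − 37 = 25
  D = 95
  A = 153 + 2·25 + 3·95 = 488

488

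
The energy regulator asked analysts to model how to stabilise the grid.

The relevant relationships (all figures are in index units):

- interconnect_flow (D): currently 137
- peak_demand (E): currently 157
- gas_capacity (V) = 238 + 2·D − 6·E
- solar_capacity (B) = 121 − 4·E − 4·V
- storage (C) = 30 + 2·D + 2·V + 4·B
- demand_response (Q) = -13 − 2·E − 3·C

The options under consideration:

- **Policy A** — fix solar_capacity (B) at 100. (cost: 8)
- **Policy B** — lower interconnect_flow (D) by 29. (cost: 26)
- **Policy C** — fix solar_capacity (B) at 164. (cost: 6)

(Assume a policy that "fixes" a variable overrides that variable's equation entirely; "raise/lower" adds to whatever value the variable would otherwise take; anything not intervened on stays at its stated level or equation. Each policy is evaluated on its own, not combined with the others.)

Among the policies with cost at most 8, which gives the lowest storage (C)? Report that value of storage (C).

Policy A (B := 100):
  D = 137
  E = 157
  V = 238 + 2·137 − 6·157 = -430
  B = 100
  C = 30 + 2·137 + 2·(-430) + 4·100 = -156
Policy C (B := 164):
  D = 137
  E = 157
  V = 238 + 2·137 − 6·157 = -430
  B = 164
  C = 30 + 2·137 + 2·(-430) + 4·164 = 100
Comparing — Policy A: C=-156, Policy C: C=100. Lowest is -156 (Policy A).

-156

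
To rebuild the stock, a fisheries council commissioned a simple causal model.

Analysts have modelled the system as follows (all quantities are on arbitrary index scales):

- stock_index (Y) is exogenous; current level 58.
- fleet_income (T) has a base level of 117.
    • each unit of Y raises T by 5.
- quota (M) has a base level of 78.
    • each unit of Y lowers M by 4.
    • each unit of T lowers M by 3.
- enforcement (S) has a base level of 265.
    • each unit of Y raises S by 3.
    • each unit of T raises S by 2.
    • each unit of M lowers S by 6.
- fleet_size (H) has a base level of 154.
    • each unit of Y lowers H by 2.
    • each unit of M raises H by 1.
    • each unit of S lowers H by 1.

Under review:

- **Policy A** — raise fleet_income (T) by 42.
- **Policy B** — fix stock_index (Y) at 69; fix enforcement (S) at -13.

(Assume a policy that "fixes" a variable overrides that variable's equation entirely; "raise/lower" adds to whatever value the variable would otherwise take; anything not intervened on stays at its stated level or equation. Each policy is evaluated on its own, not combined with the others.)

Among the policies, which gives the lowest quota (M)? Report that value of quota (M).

Policy A (T + 42):
  Y = 58
  T = 117 + 5·58 (+42 from intervention) = 449
  M = 78 − 4·58 − 3·449 = -1501
Policy B (Y := 69, S := -13):
  Y = 69
  T = 117 + 5·69 = 462
  M = 78 − 4·69 − 3·462 = -1584
Comparing — Policy A: M=-1501, Policy B: M=-1584. Lowest is -1584 (Policy B).

-1584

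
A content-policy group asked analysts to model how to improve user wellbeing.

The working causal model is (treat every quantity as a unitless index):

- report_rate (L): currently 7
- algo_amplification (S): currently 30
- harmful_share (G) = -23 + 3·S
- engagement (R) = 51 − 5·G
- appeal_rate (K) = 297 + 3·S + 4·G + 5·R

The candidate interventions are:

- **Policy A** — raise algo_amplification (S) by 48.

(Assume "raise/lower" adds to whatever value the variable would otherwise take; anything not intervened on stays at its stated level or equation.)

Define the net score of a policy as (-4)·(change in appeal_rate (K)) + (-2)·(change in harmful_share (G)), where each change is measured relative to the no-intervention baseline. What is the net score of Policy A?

11232

Baseline:
  S = 30
  G = -23 + 3·30 = 67
  R = 51 − 5·67 = -284
  K = 297 + 3·30 + 4·67 + 5·(-284) = -765
Policy A (S + 48):
  S = 30 + 48 = 78
  G = -23 + 3·78 = 211
  R = 51 − 5·211 = -1004
  K = 297 + 3·78 + 4·211 + 5·(-1004) = -3645
ΔK = -3645 − (-765) = -2880; ΔG = 211 − 67 = 144
Score = (-4)·(-2880) + (-2)·144 = 11232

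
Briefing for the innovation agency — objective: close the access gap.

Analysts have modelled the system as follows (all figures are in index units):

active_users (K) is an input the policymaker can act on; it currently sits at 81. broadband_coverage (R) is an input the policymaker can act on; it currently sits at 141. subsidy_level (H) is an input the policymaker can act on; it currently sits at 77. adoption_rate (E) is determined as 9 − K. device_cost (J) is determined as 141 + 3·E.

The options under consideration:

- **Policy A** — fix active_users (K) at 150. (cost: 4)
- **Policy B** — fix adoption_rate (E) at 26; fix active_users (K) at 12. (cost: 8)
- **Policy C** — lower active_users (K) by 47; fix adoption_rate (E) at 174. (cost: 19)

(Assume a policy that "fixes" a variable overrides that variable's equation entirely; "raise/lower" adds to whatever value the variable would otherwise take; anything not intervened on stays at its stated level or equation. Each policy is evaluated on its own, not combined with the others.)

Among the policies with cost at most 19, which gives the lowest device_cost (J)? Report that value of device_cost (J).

Policy A (K := 150):
  K = 150
  E = 9 − 150 = -141
  J = 141 + 3·(-141) = -282
Policy B (E := 26, K := 12):
  K = 12
  E = 26
  J = 141 + 3·26 = 219
Policy C (K − 47, E := 174):
  K = 81 − 47 = 34
  E = 174
  J = 141 + 3·174 = 663
Comparing — Policy A: J=-282, Policy B: J=219, Policy C: J=663. Lowest is -282 (Policy A).

-282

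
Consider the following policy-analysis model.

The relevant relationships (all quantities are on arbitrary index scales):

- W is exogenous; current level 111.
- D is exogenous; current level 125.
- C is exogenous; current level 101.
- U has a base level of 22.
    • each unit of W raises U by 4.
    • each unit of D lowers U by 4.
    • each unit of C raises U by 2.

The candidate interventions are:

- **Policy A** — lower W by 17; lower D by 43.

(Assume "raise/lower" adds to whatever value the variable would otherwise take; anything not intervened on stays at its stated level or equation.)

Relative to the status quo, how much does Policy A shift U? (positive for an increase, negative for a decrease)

104

Baseline:
  W = 111
  D = 125
  C = 101
  U = 22 + 4·111 − 4·125 + 2·101 = 168
Policy A (W − 17, D − 43):
  W = 111 − 17 = 94
  D = 125 − 43 = 82
  C = 101
  U = 22 + 4·94 − 4·82 + 2·101 = 272
Change in U: 272 − 168 = 104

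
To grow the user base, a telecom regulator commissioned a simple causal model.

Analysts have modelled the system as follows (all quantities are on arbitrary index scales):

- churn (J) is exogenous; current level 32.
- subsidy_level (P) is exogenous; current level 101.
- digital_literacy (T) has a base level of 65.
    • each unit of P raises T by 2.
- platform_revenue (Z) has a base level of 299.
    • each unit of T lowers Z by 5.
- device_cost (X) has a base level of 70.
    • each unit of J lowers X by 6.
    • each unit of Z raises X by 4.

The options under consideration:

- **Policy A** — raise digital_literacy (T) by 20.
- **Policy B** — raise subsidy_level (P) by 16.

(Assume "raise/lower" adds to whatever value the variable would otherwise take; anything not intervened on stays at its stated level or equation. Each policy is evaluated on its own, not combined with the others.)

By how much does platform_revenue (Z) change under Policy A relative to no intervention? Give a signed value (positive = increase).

-100

Baseline:
  P = 101
  T = 65 + 2·101 = 267
  Z = 299 − 5·267 = -1036
Policy A (T + 20):
  P = 101
  T = 65 + 2·101 (+20 from intervention) = 287
  Z = 299 − 5·287 = -1136
Change in Z: -1136 − (-1036) = -100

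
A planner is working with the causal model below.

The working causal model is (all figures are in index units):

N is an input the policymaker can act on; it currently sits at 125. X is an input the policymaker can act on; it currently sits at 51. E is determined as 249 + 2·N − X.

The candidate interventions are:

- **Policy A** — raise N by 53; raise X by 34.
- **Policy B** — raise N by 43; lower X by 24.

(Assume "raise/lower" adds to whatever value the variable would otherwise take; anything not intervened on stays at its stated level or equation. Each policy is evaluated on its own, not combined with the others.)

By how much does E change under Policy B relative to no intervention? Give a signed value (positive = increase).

Baseline:
  N = 125
  X = 51
  E = 249 + 2·125 − 51 = 448
Policy B (N + 43, X − 24):
  N = 125 + 43 = 168
  X = 51 − 24 = 27
  E = 249 + 2·168 − 27 = 558
Change in E: 558 − 448 = 110

110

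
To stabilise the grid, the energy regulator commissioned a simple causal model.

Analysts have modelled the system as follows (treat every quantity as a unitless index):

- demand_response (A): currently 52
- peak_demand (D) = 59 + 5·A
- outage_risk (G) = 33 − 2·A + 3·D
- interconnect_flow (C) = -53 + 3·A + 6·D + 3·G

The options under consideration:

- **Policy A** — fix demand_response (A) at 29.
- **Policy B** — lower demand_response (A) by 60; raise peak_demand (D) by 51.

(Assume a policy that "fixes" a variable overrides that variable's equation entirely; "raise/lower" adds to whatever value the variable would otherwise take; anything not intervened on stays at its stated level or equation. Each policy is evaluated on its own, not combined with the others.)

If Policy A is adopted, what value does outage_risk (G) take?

Policy A (A := 29):
  A = 29
  D = 59 + 5·29 = 204
  G = 33 − 2·29 + 3·204 = 587

587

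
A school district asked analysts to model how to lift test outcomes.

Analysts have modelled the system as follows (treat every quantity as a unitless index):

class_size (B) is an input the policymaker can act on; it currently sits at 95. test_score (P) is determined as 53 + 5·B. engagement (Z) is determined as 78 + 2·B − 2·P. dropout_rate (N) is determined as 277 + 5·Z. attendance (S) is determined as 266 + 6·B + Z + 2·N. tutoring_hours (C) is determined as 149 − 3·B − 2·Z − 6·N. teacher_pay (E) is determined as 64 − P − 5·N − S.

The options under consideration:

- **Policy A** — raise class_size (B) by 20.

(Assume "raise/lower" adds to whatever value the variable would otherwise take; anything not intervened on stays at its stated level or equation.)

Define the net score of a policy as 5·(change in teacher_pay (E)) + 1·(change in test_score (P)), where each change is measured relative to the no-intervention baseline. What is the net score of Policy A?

27800

Baseline:
  B = 95
  P = 53 + 5·95 = 528
  Z = 78 + 2·95 − 2·528 = -788
  N = 277 + 5·(-788) = -3663
  S = 266 + 6·95 + (-788) + 2·(-3663) = -7278
  E = 64 − 528 − 5·(-3663) − (-7278) = 25129
Policy A (B + 20):
  B = 95 + 20 = 115
  P = 53 + 5·115 = 628
  Z = 78 + 2·115 − 2·628 = -948
  N = 277 + 5·(-948) = -4463
  S = 266 + 6·115 + (-948) + 2·(-4463) = -8918
  E = 64 − 628 − 5·(-4463) − (-8918) = 30669
ΔE = 30669 − 25129 = 5540; ΔP = 628 − 528 = 100
Score = 5·5540 + 1·100 = 27800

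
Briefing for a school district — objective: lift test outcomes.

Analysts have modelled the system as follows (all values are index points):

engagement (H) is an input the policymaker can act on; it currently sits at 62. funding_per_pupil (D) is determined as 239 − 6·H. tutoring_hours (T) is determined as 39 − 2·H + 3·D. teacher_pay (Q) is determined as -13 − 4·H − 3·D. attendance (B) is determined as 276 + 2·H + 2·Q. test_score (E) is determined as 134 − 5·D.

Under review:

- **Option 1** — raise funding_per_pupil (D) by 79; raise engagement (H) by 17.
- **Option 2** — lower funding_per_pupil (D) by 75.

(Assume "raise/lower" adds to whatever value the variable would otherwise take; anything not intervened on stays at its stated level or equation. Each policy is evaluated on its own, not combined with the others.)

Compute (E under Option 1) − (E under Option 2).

-260

Option 1 (D + 79, H + 17):
  H = 62 + 17 = 79
  D = 239 − 6·79 (+79 from intervention) = -156
  E = 134 − 5·(-156) = 914
Option 2 (D − 75):
  H = 62
  D = 239 − 6·62 (−75 from intervention) = -208
  E = 134 − 5·(-208) = 1174
E: 914 − 1174 = -260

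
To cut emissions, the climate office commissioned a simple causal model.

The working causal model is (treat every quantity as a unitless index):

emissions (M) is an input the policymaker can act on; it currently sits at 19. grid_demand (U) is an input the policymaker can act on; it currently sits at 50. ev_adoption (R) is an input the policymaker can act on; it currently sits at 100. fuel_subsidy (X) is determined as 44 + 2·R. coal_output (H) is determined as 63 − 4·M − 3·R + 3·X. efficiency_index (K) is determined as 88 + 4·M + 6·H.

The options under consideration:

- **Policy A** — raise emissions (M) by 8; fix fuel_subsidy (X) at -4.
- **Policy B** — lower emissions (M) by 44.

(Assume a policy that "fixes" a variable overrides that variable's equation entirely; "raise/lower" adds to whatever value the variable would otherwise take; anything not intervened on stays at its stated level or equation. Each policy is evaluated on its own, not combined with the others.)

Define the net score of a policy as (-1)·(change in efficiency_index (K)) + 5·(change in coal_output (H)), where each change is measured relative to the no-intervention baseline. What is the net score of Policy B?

Baseline:
  M = 19
  R = 100
  X = 44 + 2·100 = 244
  H = 63 − 4·19 − 3·100 + 3·244 = 419
  K = 88 + 4·19 + 6·419 = 2678
Policy B (M − 44):
  M = 19 − 44 = -25
  R = 100
  X = 44 + 2·100 = 244
  H = 63 − 4·(-25) − 3·100 + 3·244 = 595
  K = 88 + 4·(-25) + 6·595 = 3558
ΔK = 3558 − 2678 = 880; ΔH = 595 − 419 = 176
Score = (-1)·880 + 5·176 = 0

0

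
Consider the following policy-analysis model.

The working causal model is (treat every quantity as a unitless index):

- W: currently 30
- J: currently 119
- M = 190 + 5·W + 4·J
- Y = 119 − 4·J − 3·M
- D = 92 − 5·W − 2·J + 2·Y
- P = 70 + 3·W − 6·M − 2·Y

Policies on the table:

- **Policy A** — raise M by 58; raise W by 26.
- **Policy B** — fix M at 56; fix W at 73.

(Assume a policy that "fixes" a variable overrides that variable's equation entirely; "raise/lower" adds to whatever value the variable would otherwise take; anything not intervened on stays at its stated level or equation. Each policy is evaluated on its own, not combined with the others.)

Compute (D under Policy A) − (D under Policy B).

-5603

Policy A (M + 58, W + 26):
  W = 30 + 26 = 56
  J = 119
  M = 190 + 5·56 + 4·119 (+58 from intervention) = 1004
  Y = 119 − 4·119 − 3·1004 = -3369
  D = 92 − 5·56 − 2·119 + 2·(-3369) = -7164
Policy B (M := 56, W := 73):
  W = 73
  J = 119
  M = 56
  Y = 119 − 4·119 − 3·56 = -525
  D = 92 − 5·73 − 2·119 + 2·(-525) = -1561
D: -7164 − (-1561) = -5603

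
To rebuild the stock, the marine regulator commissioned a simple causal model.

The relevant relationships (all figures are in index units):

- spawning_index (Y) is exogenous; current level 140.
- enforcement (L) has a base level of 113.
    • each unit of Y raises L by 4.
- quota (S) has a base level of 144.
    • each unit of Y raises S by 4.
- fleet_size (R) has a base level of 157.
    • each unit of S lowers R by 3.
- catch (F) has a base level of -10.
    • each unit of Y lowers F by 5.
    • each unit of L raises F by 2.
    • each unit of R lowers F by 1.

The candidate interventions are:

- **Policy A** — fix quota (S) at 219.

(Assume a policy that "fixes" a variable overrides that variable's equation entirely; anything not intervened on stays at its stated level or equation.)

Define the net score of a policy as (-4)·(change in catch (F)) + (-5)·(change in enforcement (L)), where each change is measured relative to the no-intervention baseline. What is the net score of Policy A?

5820

Baseline:
  Y = 140
  L = 113 + 4·140 = 673
  S = 144 + 4·140 = 704
  R = 157 − 3·704 = -1955
  F = -10 − 5·140 + 2·673 − (-1955) = 2591
Policy A (S := 219):
  Y = 140
  L = 113 + 4·140 = 673
  S = 219
  R = 157 − 3·219 = -500
  F = -10 − 5·140 + 2·673 − (-500) = 1136
ΔF = 1136 − 2591 = -1455; ΔL = 673 − 673 = 0
Score = (-4)·(-1455) + (-5)·0 = 5820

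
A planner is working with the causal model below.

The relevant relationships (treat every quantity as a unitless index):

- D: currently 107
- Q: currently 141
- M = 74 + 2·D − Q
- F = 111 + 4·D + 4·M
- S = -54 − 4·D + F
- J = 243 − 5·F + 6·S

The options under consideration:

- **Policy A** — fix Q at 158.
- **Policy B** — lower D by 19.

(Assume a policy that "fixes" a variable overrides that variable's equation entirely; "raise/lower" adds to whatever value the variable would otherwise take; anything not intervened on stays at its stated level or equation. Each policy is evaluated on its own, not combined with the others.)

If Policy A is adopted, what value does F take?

Policy A (Q := 158):
  D = 107
  Q = 158
  M = 74 + 2·107 − 158 = 130
  F = 111 + 4·107 + 4·130 = 1059

1059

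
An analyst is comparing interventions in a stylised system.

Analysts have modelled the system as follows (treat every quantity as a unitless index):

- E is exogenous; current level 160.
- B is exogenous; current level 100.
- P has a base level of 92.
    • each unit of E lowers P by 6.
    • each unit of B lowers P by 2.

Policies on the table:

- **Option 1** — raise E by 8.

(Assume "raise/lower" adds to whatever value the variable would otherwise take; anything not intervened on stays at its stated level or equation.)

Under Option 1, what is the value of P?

-1116

Option 1 (E + 8):
  E = 160 + 8 = 168
  B = 100
  P = 92 − 6·168 − 2·100 = -1116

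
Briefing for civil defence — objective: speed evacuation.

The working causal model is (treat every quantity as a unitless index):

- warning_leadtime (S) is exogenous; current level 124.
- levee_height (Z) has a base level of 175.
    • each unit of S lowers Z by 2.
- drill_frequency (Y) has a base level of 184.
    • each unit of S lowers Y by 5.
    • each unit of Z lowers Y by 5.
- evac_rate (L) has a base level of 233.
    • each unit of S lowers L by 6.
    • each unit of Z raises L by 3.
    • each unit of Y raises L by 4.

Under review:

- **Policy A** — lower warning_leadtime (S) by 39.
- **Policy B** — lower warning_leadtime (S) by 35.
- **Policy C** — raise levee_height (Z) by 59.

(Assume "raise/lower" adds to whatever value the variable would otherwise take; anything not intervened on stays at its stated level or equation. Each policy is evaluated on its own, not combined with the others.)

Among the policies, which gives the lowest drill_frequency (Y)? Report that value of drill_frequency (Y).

Policy A (S − 39):
  S = 124 − 39 = 85
  Z = 175 − 2·85 = 5
  Y = 184 − 5·85 − 5·5 = -266
Policy B (S − 35):
  S = 124 − 35 = 89
  Z = 175 − 2·89 = -3
  Y = 184 − 5·89 − 5·(-3) = -246
Policy C (Z + 59):
  S = 124
  Z = 175 − 2·124 (+59 from intervention) = -14
  Y = 184 − 5·124 − 5·(-14) = -366
Comparing — Policy A: Y=-266, Policy B: Y=-246, Policy C: Y=-366. Lowest is -366 (Policy C).

-366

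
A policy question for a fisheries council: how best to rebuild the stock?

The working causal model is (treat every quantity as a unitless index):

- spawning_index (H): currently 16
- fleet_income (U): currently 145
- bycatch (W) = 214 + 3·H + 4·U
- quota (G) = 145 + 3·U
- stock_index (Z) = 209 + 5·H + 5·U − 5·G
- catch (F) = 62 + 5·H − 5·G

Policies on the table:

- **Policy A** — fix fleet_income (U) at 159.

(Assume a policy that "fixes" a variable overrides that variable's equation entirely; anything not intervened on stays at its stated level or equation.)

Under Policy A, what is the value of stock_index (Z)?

-2026

Policy A (U := 159):
  H = 16
  U = 159
  G = 145 + 3·159 = 622
  Z = 209 + 5·16 + 5·159 − 5·622 = -2026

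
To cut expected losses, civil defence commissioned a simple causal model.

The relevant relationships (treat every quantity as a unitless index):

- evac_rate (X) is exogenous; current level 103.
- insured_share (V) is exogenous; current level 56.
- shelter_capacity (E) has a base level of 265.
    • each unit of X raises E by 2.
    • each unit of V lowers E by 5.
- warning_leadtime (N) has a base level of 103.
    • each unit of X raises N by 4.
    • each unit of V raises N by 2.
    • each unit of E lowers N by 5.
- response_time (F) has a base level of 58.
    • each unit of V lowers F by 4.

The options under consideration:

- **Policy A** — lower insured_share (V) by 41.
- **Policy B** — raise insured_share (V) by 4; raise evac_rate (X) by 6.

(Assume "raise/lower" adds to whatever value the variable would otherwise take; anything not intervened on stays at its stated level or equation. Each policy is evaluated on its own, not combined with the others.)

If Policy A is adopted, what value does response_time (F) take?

Policy A (V − 41):
  V = 56 − 41 = 15
  F = 58 − 4·15 = -2

-2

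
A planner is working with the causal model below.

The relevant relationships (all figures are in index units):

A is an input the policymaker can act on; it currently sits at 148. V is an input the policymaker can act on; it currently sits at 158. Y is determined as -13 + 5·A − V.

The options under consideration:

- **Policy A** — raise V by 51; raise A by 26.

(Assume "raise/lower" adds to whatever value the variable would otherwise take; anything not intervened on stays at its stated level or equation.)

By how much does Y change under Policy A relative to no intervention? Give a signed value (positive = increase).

Baseline:
  A = 148
  V = 158
  Y = -13 + 5·148 − 158 = 569
Policy A (V + 51, A + 26):
  A = 148 + 26 = 174
  V = 158 + 51 = 209
  Y = -13 + 5·174 − 209 = 648
Change in Y: 648 − 569 = 79

79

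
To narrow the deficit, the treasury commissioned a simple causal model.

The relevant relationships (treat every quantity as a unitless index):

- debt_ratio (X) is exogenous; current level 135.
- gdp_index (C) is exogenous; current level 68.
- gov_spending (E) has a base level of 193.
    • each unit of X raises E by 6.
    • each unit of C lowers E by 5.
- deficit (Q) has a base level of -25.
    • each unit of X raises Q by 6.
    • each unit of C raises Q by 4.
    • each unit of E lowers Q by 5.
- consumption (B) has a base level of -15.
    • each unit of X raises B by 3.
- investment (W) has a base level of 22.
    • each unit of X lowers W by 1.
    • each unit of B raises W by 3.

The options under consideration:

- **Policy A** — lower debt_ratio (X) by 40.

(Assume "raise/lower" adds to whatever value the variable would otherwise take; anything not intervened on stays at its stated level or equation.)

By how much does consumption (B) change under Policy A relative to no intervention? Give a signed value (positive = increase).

Baseline:
  X = 135
  B = -15 + 3·135 = 390
Policy A (X − 40):
  X = 135 − 40 = 95
  B = -15 + 3·95 = 270
Change in B: 270 − 390 = -120

-120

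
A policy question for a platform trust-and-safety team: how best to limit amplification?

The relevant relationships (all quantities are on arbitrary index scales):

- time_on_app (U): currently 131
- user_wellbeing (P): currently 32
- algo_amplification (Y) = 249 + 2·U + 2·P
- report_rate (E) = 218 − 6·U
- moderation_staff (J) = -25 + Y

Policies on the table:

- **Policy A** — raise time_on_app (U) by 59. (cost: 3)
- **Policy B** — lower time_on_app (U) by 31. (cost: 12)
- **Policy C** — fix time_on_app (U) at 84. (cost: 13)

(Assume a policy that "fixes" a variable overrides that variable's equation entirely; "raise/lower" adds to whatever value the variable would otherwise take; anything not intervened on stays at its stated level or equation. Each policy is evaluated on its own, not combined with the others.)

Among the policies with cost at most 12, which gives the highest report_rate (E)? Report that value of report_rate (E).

Policy A (U + 59):
  U = 131 + 59 = 190
  E = 218 − 6·190 = -922
Policy B (U − 31):
  U = 131 − 31 = 100
  E = 218 − 6·100 = -382
Comparing — Policy A: E=-922, Policy B: E=-382. Highest is -382 (Policy B).

-382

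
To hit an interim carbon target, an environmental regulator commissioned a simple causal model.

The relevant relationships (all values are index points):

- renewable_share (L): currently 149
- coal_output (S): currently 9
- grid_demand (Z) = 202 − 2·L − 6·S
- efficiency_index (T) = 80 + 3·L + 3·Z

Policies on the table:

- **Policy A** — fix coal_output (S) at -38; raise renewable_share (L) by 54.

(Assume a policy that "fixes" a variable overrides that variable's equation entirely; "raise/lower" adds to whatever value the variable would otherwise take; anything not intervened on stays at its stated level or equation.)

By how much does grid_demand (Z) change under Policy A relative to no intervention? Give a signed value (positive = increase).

Baseline:
  L = 149
  S = 9
  Z = 202 − 2·149 − 6·9 = -150
Policy A (S := -38, L + 54):
  L = 149 + 54 = 203
  S = -38
  Z = 202 − 2·203 − 6·(-38) = 24
Change in Z: 24 − (-150) = 174

174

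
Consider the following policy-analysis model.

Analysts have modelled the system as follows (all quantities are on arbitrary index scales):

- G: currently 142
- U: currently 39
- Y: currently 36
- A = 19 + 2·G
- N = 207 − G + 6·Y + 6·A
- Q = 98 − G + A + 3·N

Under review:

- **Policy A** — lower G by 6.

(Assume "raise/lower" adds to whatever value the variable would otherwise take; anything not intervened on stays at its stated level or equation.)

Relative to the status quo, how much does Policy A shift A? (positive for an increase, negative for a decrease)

-12

Baseline:
  G = 142
  A = 19 + 2·142 = 303
Policy A (G − 6):
  G = 142 − 6 = 136
  A = 19 + 2·136 = 291
Change in A: 291 − 303 = -12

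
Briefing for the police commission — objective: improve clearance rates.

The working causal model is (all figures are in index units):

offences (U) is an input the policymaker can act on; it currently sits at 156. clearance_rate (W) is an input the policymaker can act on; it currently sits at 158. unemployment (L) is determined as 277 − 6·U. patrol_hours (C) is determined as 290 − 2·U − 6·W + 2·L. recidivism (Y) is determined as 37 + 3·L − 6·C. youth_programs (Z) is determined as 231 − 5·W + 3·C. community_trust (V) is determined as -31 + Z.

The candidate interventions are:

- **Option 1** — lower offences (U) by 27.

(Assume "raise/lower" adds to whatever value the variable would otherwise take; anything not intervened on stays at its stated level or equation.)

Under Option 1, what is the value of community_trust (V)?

-6320

Option 1 (U − 27):
  U = 156 − 27 = 129
  W = 158
  L = 277 − 6·129 = -497
  C = 290 − 2·129 − 6·158 + 2·(-497) = -1910
  Z = 231 − 5·158 + 3·(-1910) = -6289
  V = -31 + (-6289) = -6320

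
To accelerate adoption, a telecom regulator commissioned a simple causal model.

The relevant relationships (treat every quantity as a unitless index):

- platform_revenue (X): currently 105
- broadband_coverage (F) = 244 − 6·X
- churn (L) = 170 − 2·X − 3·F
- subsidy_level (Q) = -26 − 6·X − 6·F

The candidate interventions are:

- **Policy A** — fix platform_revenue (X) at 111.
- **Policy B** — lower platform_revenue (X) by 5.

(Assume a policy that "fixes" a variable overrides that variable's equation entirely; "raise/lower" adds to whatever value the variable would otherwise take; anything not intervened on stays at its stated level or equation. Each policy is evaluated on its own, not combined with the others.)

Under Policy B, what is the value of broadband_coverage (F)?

-356

Policy B (X − 5):
  X = 105 − 5 = 100
  F = 244 − 6·100 = -356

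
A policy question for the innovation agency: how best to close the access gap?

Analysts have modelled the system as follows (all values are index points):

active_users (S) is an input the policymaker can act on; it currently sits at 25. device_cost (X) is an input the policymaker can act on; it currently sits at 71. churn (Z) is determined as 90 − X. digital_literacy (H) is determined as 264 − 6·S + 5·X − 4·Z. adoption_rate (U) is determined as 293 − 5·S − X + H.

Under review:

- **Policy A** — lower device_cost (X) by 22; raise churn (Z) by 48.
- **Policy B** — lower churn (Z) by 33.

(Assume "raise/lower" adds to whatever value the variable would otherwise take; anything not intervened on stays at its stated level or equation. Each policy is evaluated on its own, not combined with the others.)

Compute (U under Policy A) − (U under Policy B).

Policy A (X − 22, Z + 48):
  S = 25
  X = 71 − 22 = 49
  Z = 90 − 49 (+48 from intervention) = 89
  H = 264 − 6·25 + 5·49 − 4·89 = 3
  U = 293 − 5·25 − 49 + 3 = 122
Policy B (Z − 33):
  S = 25
  X = 71
  Z = 90 − 71 (−33 from intervention) = -14
  H = 264 − 6·25 + 5·71 − 4·(-14) = 525
  U = 293 − 5·25 − 71 + 525 = 622
U: 122 − 622 = -500

-500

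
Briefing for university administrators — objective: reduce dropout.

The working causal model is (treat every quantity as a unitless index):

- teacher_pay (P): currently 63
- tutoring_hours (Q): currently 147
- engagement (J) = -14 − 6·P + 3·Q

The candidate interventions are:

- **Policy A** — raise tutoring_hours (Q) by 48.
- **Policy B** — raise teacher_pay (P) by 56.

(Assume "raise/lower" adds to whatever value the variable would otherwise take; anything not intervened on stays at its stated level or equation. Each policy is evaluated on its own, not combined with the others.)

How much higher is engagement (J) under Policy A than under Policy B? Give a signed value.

480

Policy A (Q + 48):
  P = 63
  Q = 147 + 48 = 195
  J = -14 − 6·63 + 3·195 = 193
Policy B (P + 56):
  P = 63 + 56 = 119
  Q = 147
  J = -14 − 6·119 + 3·147 = -287
J: 193 − (-287) = 480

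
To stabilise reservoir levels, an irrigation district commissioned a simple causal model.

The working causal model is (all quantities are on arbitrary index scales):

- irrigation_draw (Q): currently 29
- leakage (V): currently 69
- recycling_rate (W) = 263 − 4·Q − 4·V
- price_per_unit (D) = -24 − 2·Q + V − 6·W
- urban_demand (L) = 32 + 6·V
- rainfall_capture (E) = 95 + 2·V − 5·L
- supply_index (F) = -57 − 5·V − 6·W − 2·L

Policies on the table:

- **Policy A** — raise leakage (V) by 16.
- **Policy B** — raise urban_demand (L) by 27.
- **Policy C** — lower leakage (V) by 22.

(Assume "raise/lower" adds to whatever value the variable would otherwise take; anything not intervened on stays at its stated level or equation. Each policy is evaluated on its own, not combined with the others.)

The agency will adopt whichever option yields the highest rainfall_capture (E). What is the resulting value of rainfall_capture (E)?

-1381

Policy A (V + 16):
  V = 69 + 16 = 85
  L = 32 + 6·85 = 542
  E = 95 + 2·85 − 5·542 = -2445
Policy B (L + 27):
  V = 69
  L = 32 + 6·69 (+27 from intervention) = 473
  E = 95 + 2·69 − 5·473 = -2132
Policy C (V − 22):
  V = 69 − 22 = 47
  L = 32 + 6·47 = 314
  E = 95 + 2·47 − 5·314 = -1381
Comparing — Policy A: E=-2445, Policy B: E=-2132, Policy C: E=-1381. Highest is -1381 (Policy C).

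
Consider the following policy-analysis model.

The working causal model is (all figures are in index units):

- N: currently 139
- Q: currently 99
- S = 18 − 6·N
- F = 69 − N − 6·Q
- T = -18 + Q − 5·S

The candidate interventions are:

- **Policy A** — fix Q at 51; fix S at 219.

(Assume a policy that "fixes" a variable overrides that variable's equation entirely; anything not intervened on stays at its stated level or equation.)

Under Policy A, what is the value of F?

-376

Policy A (Q := 51, S := 219):
  N = 139
  Q = 51
  F = 69 − 139 − 6·51 = -376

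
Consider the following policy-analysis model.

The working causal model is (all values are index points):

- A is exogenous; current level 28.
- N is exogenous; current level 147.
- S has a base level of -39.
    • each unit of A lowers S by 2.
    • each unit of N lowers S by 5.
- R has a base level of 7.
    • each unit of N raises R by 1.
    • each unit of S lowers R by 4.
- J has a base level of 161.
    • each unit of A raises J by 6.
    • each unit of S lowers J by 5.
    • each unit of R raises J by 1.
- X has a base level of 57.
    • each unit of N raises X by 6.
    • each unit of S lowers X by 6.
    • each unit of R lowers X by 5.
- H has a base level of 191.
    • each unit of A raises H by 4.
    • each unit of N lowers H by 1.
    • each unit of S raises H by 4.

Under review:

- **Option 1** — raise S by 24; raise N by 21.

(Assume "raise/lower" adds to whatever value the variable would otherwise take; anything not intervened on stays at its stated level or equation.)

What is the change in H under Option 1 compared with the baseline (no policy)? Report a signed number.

Baseline:
  A = 28
  N = 147
  S = -39 − 2·28 − 5·147 = -830
  H = 191 + 4·28 − 147 + 4·(-830) = -3164
Option 1 (S + 24, N + 21):
  A = 28
  N = 147 + 21 = 168
  S = -39 − 2·28 − 5·168 (+24 from intervention) = -911
  H = 191 + 4·28 − 168 + 4·(-911) = -3509
Change in H: -3509 − (-3164) = -345

-345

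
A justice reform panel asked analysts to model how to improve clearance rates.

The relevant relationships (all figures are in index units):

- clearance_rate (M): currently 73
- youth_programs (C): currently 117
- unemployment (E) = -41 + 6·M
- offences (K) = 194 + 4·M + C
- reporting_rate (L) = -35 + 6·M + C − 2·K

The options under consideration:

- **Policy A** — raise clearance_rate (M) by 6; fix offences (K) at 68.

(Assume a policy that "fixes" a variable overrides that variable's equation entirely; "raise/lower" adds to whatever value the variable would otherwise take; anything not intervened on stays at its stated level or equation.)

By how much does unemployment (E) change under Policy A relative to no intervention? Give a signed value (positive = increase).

Baseline:
  M = 73
  E = -41 + 6·73 = 397
Policy A (M + 6, K := 68):
  M = 73 + 6 = 79
  E = -41 + 6·79 = 433
Change in E: 433 − 397 = 36

36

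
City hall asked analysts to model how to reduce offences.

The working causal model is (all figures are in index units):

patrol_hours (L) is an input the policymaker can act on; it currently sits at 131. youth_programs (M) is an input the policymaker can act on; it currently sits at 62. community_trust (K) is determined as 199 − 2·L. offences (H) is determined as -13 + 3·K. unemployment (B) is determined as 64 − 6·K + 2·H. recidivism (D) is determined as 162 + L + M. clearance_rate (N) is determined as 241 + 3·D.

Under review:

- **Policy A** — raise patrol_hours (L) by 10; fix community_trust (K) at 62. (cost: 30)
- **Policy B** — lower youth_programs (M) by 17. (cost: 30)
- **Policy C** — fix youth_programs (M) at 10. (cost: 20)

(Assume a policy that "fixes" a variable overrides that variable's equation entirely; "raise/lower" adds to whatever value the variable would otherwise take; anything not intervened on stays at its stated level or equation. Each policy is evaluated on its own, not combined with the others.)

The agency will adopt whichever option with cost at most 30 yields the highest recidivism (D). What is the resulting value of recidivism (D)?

365

Policy A (L + 10, K := 62):
  L = 131 + 10 = 141
  M = 62
  D = 162 + 141 + 62 = 365
Policy B (M − 17):
  L = 131
  M = 62 − 17 = 45
  D = 162 + 131 + 45 = 338
Policy C (M := 10):
  L = 131
  M = 10
  D = 162 + 131 + 10 = 303
Comparing — Policy A: D=365, Policy B: D=338, Policy C: D=303. Highest is 365 (Policy A).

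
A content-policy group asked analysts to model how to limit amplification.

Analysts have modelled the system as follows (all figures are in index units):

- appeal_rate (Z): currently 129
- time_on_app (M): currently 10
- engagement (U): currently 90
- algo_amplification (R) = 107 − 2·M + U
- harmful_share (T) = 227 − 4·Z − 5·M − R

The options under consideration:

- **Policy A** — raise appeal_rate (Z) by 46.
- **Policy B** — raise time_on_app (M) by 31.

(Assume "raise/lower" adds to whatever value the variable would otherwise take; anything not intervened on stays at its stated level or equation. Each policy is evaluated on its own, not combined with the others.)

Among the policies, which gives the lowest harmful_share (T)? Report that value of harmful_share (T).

Policy A (Z + 46):
  Z = 129 + 46 = 175
  M = 10
  U = 90
  R = 107 − 2·10 + 90 = 177
  T = 227 − 4·175 − 5·10 − 177 = -700
Policy B (M + 31):
  Z = 129
  M = 10 + 31 = 41
  U = 90
  R = 107 − 2·41 + 90 = 115
  T = 227 − 4·129 − 5·41 − 115 = -609
Comparing — Policy A: T=-700, Policy B: T=-609. Lowest is -700 (Policy A).

-700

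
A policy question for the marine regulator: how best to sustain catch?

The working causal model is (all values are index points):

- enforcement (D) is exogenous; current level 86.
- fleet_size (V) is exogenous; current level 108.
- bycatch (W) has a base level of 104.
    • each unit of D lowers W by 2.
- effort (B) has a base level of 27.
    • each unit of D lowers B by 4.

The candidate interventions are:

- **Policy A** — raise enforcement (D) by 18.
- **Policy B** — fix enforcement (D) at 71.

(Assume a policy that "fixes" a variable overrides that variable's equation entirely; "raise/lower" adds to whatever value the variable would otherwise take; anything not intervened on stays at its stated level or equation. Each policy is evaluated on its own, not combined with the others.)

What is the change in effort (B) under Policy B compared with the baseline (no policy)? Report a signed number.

Baseline:
  D = 86
  B = 27 − 4·86 = -317
Policy B (D := 71):
  D = 71
  B = 27 − 4·71 = -257
Change in B: -257 − (-317) = 60

60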